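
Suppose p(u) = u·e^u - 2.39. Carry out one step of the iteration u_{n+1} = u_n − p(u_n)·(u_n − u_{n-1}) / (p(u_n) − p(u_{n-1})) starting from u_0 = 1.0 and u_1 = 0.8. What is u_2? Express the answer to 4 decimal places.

p(1.0) = 0.328282, p(0.8) = -0.609567
u_2 = 0.800000 − (-0.609567)·(0.800000 − 1.000000) / (-0.609567 − 0.328282) = 0.800000 − (0.121913)/(-0.937849) = 0.929993

0.9300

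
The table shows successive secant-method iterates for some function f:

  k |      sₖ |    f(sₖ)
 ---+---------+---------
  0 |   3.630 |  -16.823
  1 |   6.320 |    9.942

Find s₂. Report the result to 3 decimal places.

5.321

s₂ = 6.320 − 9.942·(6.320 − 3.630) / (9.942 − (-16.823))
   = 6.320 − (26.74398)/(26.76500) = 5.32079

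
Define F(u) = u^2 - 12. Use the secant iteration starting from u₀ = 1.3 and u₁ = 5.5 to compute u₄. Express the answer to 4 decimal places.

3.4809

F(1.3) = -10.310000, F(5.5) = 18.250000
u₂ = 5.500000 − 18.250000·(5.500000 − 1.300000) / (18.250000 − (-10.310000)) = 5.500000 − (76.650000)/(28.560000) = 2.816176
F(2.816176) = -4.069150
u₃ = 2.816176 − (-4.069150)·(2.816176 − 5.500000) / (-4.069150 − 18.250000) = 2.816176 − (10.920881)/(-22.319150) = 3.305482
F(3.305482) = -1.073790
u₄ = 3.305482 − (-1.073790)·(3.305482 − 2.816176) / (-1.073790 − (-4.069150)) = 3.305482 − (-0.525411)/(2.995361) = 3.480890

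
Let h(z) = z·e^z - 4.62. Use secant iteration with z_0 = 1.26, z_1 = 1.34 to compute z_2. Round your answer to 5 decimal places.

1.28108

h(1.26) = -0.1779689, h(1.34) = 0.4975183
z_2 = 1.3400000 − 0.4975183·(1.3400000 − 1.2600000) / (0.4975183 − (-0.1779689)) = 1.3400000 − (0.0398015)/(0.6754872) = 1.2810774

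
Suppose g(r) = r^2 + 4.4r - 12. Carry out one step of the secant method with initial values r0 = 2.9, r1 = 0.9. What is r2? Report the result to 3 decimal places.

1.782

g(2.9) = 9.17000, g(0.9) = -7.23000
r2 = 0.90000 − (-7.23000)·(0.90000 − 2.90000) / (-7.23000 − 9.17000) = 0.90000 − (14.46000)/(-16.40000) = 1.78171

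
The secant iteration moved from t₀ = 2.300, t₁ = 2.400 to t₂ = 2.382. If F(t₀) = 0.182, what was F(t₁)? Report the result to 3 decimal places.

-0.040

The secant line through (2.300, 0.182) and (2.400, F(t₁)) crosses zero at t₂ = 2.382.
So (2.300, 0.182), (2.400, F(t₁)), (2.382, 0) are collinear:
F(t₁) = 0.182 · (2.400 − 2.382) / (2.300 − 2.382) = 0.182 · (0.01800)/(-0.08200) = -0.03995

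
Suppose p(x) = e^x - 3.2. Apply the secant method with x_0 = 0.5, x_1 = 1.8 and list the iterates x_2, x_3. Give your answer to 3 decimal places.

0.958, 1.103

p(0.5) = -1.55128, p(1.8) = 2.84965
x_2 = 1.80000 − 2.84965·(1.80000 − 0.50000) / (2.84965 − (-1.55128)) = 1.80000 − (3.70454)/(4.40093) = 0.95824
p(0.95824) = -0.59291
x_3 = 0.95824 − (-0.59291)·(0.95824 − 1.80000) / (-0.59291 − 2.84965) = 0.95824 − (0.49909)/(-3.44255) = 1.10321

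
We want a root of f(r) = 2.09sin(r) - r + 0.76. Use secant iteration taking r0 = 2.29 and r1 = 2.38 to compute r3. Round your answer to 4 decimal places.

f(2.29) = 0.042371, f(2.38) = -0.177743
r2 = 2.380000 − (-0.177743)·(2.380000 − 2.290000) / (-0.177743 − 0.042371) = 2.380000 − (-0.015997)/(-0.220114) = 2.307325
f(2.307325) = 0.000958
r3 = 2.307325 − 0.000958·(2.307325 − 2.380000) / (0.000958 − (-0.177743)) = 2.307325 − (-0.000070)/(0.178701) = 2.307714

2.3077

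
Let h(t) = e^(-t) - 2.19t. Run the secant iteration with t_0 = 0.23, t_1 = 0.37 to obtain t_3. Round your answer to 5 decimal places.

h(0.23) = 0.2908336, h(0.37) = -0.1195657
t_2 = 0.3700000 − (-0.1195657)·(0.3700000 − 0.2300000) / (-0.1195657 − 0.2908336) = 0.3700000 − (-0.0167392)/(-0.4103993) = 0.3292124
h(0.3292124) = -0.0014850
t_3 = 0.3292124 − (-0.0014850)·(0.3292124 − 0.3700000) / (-0.0014850 − (-0.1195657)) = 0.3292124 − (0.0000606)/(0.1180806) = 0.3286995

0.32870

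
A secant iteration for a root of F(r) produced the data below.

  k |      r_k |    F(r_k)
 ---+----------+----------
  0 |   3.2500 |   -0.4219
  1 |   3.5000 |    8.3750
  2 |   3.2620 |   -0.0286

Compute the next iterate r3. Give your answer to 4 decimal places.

3.2628

r3 = 3.2620 − (-0.0286)·(3.2620 − 3.5000) / (-0.0286 − 8.3750)
   = 3.2620 − (0.006807)/(-8.403600) = 3.262810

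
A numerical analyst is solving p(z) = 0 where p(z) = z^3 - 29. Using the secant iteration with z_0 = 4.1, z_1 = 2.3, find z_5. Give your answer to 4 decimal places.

3.0722

p(4.1) = 39.921000, p(2.3) = -16.833000
z_2 = 2.300000 − (-16.833000)·(2.300000 − 4.100000) / (-16.833000 − 39.921000) = 2.300000 − (30.299400)/(-56.754000) = 2.833873
p(2.833873) = -6.241642
z_3 = 2.833873 − (-6.241642)·(2.833873 − 2.300000) / (-6.241642 − (-16.833000)) = 2.833873 − (-3.332241)/(10.591358) = 3.148491
p(3.148491) = 2.210989
z_4 = 3.148491 − 2.210989·(3.148491 − 2.833873) / (2.210989 − (-6.241642)) = 3.148491 − (0.695619)/(8.452631) = 3.066195
p(3.066195) = -0.173002
z_5 = 3.066195 − (-0.173002)·(3.066195 − 3.148491) / (-0.173002 − 2.210989) = 3.066195 − (0.014237)/(-2.383990) = 3.072167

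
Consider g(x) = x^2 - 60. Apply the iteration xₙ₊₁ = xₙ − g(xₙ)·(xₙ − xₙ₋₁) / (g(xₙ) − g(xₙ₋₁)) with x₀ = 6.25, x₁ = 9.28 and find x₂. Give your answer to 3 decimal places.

7.598

g(6.25) = -20.93750, g(9.28) = 26.11840
x₂ = 9.28000 − 26.11840·(9.28000 − 6.25000) / (26.11840 − (-20.93750)) = 9.28000 − (79.13875)/(47.05590) = 7.59820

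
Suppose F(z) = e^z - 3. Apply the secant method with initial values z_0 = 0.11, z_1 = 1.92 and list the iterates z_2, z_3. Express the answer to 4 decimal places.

F(0.11) = -1.883722, F(1.92) = 3.820958
z_2 = 1.920000 − 3.820958·(1.920000 − 0.110000) / (3.820958 − (-1.883722)) = 1.920000 − (6.915935)/(5.704680) = 0.707674
F(0.707674) = -0.970735
z_3 = 0.707674 − (-0.970735)·(0.707674 − 1.920000) / (-0.970735 − 3.820958) = 0.707674 − (1.176848)/(-4.791694) = 0.953275

0.7077, 0.9533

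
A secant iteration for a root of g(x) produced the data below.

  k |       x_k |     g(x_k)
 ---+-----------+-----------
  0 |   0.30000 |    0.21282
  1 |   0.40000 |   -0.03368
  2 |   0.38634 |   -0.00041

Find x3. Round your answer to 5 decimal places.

x3 = 0.38634 − (-0.00041)·(0.38634 − 0.40000) / (-0.00041 − (-0.03368))
   = 0.38634 − (0.0000056)/(0.0332700) = 0.3861717

0.38617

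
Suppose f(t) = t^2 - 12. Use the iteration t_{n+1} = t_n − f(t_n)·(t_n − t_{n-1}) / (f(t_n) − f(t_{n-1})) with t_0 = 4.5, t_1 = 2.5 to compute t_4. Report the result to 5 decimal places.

f(4.5) = 8.2500000, f(2.5) = -5.7500000
t_2 = 2.5000000 − (-5.7500000)·(2.5000000 − 4.5000000) / (-5.7500000 − 8.2500000) = 2.5000000 − (11.5000000)/(-14.0000000) = 3.3214286
f(3.3214286) = -0.9681122
t_3 = 3.3214286 − (-0.9681122)·(3.3214286 − 2.5000000) / (-0.9681122 − (-5.7500000)) = 3.3214286 − (-0.7952351)/(4.7818878) = 3.4877301
f(3.4877301) = 0.1642610
t_4 = 3.4877301 − 0.1642610·(3.4877301 − 3.3214286) / (0.1642610 − (-0.9681122)) = 3.4877301 − (0.0273168)/(1.1323732) = 3.4636065

3.46361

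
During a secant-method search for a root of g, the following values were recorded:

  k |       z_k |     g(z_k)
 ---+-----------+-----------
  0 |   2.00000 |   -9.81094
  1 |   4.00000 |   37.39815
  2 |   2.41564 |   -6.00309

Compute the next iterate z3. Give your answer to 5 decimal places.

z3 = 2.41564 − (-6.00309)·(2.41564 − 4.00000) / (-6.00309 − 37.39815)
   = 2.41564 − (9.5110557)/(-43.4012400) = 2.6347825

2.63478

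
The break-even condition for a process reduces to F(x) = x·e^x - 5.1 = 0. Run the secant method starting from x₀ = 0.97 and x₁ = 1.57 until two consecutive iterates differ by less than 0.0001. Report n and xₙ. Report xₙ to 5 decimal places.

F(0.97) = -2.5411939, F(1.57) = 2.4464377
x₂ = 1.5700000 − 2.4464377·(0.6000000)/(4.9876315) = 1.2756995;  |Δ| = 0.2943005
F(1.2756995) = -0.5314581
x₃ = 1.2756995 − (-0.5314581)·(-0.2943005)/(-2.9778957) = 1.3282226;  |Δ| = 0.0525231
F(1.3282226) = -0.0868511
x₄ = 1.3282226 − (-0.0868511)·(0.0525231)/(0.4446070) = 1.3384826;  |Δ| = 0.0102600
F(1.3384826) = 0.0039730
x₅ = 1.3384826 − 0.0039730·(0.0102600)/(0.0908241) = 1.3380338;  |Δ| = 0.0004488
F(1.3380338) = -0.0000279
x₆ = 1.3380338 − (-0.0000279)·(-0.0004488)/(-0.0040009) = 1.3380370;  |Δ| = 0.0000031
|x₆ − x₅| = 0.0000031 < 0.0001

n = 6, xₙ = 1.33804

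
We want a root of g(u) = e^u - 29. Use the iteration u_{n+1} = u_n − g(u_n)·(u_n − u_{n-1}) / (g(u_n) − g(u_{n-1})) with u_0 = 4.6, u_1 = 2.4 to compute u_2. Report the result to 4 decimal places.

2.8471

g(4.6) = 70.484316, g(2.4) = -17.976824
u_2 = 2.400000 − (-17.976824)·(2.400000 − 4.600000) / (-17.976824 − 70.484316) = 2.400000 − (39.549012)/(-88.461139) = 2.847078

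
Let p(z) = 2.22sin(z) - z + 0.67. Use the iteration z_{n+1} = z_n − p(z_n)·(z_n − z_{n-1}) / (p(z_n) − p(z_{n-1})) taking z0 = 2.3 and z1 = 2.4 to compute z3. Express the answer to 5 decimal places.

2.31023

p(2.3) = 0.0254656, p(2.4) = -0.2304717
z2 = 2.4000000 − (-0.2304717)·(2.4000000 − 2.3000000) / (-0.2304717 − 0.0254656) = 2.4000000 − (-0.0230472)/(-0.2559373) = 2.3099499
p(2.3099499) = 0.0007167
z3 = 2.3099499 − 0.0007167·(2.3099499 − 2.4000000) / (0.0007167 − (-0.2304717)) = 2.3099499 − (-0.0000645)/(0.2311884) = 2.3102291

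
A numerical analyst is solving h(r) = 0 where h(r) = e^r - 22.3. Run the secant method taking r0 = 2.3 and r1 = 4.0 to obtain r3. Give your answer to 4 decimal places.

h(2.3) = -12.325818, h(4.0) = 32.298150
r2 = 4.000000 − 32.298150·(4.000000 − 2.300000) / (32.298150 − (-12.325818)) = 4.000000 − (54.906855)/(44.623968) = 2.769566
h(2.769566) = -6.348293
r3 = 2.769566 − (-6.348293)·(2.769566 − 4.000000) / (-6.348293 − 32.298150) = 2.769566 − (7.811157)/(-38.646443) = 2.971684

2.9717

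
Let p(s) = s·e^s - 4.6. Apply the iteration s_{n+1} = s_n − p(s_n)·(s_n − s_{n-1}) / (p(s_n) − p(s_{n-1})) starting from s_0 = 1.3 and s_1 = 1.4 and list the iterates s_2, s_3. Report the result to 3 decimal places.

1.281, 1.280

p(1.3) = 0.17009, p(1.4) = 1.07728
s_2 = 1.40000 − 1.07728·(1.40000 − 1.30000) / (1.07728 − 0.17009) = 1.40000 − (0.10773)/(0.90719) = 1.28125
p(1.28125) = 0.01397
s_3 = 1.28125 − 0.01397·(1.28125 − 1.40000) / (0.01397 − 1.07728) = 1.28125 − (-0.00166)/(-1.06331) = 1.27969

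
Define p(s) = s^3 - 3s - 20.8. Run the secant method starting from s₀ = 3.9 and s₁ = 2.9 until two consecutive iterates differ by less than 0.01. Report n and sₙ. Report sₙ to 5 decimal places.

p(3.9) = 26.8190000, p(2.9) = -5.1110000
s₂ = 2.9000000 − (-5.1110000)·(-1.0000000)/(-31.9300000) = 3.0600689;  |Δ| = 0.1600689
p(3.0600689) = -1.3256552
s₃ = 3.0600689 − (-1.3256552)·(0.1600689)/(3.7853448) = 3.1161262;  |Δ| = 0.0560573
p(3.1161262) = 0.1099622
s₄ = 3.1161262 − 0.1099622·(0.0560573)/(1.4356174) = 3.1118324;  |Δ| = 0.0042937
|s₄ − s₃| = 0.0042937 < 0.01

n = 4, sₙ = 3.11183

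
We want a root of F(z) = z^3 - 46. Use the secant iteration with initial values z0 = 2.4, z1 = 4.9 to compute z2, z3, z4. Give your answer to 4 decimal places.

3.1748, 3.4568, 3.5990

F(2.4) = -32.176000, F(4.9) = 71.649000
z2 = 4.900000 − 71.649000·(4.900000 − 2.400000) / (71.649000 − (-32.176000)) = 4.900000 − (179.122500)/(103.825000) = 3.174765
F(3.174765) = -14.001115
z3 = 3.174765 − (-14.001115)·(3.174765 − 4.900000) / (-14.001115 − 71.649000) = 3.174765 − (24.155210)/(-85.650115) = 3.456787
F(3.456787) = -4.693546
z4 = 3.456787 − (-4.693546)·(3.456787 − 3.174765) / (-4.693546 − (-14.001115)) = 3.456787 − (-1.323683)/(9.307569) = 3.599003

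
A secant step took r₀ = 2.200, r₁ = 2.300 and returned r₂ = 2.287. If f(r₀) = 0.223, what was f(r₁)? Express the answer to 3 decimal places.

The secant line through (2.200, 0.223) and (2.300, f(r₁)) crosses zero at r₂ = 2.287.
So (2.200, 0.223), (2.300, f(r₁)), (2.287, 0) are collinear:
f(r₁) = 0.223 · (2.300 − 2.287) / (2.200 − 2.287) = 0.223 · (0.01300)/(-0.08700) = -0.03332

-0.033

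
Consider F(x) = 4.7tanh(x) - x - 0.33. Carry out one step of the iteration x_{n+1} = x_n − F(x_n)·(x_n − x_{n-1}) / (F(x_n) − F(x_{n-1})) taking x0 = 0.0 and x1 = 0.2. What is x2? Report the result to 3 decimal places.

0.091

F(0.0) = -0.33000, F(0.2) = 0.39766
x2 = 0.20000 − 0.39766·(0.20000 − 0.00000) / (0.39766 − (-0.33000)) = 0.20000 − (0.07953)/(0.72766) = 0.09070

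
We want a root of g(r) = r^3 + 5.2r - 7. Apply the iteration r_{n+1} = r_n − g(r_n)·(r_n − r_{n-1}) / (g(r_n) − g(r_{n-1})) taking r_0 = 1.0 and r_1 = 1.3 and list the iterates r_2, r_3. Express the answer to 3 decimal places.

1.087, 1.094

g(1.0) = -0.80000, g(1.3) = 1.95700
r_2 = 1.30000 − 1.95700·(1.30000 − 1.00000) / (1.95700 − (-0.80000)) = 1.30000 − (0.58710)/(2.75700) = 1.08705
g(1.08705) = -0.06279
r_3 = 1.08705 − (-0.06279)·(1.08705 − 1.30000) / (-0.06279 − 1.95700) = 1.08705 − (0.01337)/(-2.01979) = 1.09367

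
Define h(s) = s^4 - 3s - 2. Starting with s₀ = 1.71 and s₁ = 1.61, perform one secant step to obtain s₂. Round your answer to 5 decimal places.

h(1.71) = 1.4203608, h(1.61) = -0.1110176
s₂ = 1.6100000 − (-0.1110176)·(1.6100000 − 1.7100000) / (-0.1110176 − 1.4203608) = 1.6100000 − (0.0111018)/(-1.5313784) = 1.6172495

1.61725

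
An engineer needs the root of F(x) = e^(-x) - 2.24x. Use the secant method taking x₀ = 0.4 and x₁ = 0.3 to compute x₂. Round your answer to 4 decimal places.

0.3234

F(0.4) = -0.225680, F(0.3) = 0.068818
x₂ = 0.300000 − 0.068818·(0.300000 − 0.400000) / (0.068818 − (-0.225680)) = 0.300000 − (-0.006882)/(0.294498) = 0.323368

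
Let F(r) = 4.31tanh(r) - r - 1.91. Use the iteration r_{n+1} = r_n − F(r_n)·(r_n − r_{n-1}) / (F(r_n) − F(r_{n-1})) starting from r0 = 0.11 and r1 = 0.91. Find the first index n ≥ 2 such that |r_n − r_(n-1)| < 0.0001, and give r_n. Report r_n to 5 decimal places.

n = 6, r_n = 0.70299

F(0.11) = -1.5478030, F(0.91) = 0.2880800
r2 = 0.9100000 − 0.2880800·(0.8000000)/(1.8358830) = 0.7844669;  |Δ| = 0.1255331
F(0.7844669) = 0.1297172
r3 = 0.7844669 − 0.1297172·(-0.1255331)/(-0.1583628) = 0.6816410;  |Δ| = 0.1028259
F(0.6816410) = -0.0375988
r4 = 0.6816410 − (-0.0375988)·(-0.1028259)/(-0.1673160) = 0.7047478;  |Δ| = 0.0231067
F(0.7047478) = 0.0030287
r5 = 0.7047478 − 0.0030287·(0.0231067)/(0.0406275) = 0.7030252;  |Δ| = 0.0017226
F(0.7030252) = 0.0000609
r6 = 0.7030252 − 0.0000609·(-0.0017226)/(-0.0029678) = 0.7029898;  |Δ| = 0.0000354
|r6 − r5| = 0.0000354 < 0.0001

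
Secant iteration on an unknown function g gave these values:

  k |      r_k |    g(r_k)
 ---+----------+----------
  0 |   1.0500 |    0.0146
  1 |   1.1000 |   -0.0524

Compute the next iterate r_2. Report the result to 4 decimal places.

r_2 = 1.1000 − (-0.0524)·(1.1000 − 1.0500) / (-0.0524 − 0.0146)
   = 1.1000 − (-0.002620)/(-0.067000) = 1.060896

1.0609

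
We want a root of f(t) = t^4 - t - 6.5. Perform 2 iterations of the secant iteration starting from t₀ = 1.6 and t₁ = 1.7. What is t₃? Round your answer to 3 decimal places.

1.692

f(1.6) = -1.54640, f(1.7) = 0.15210
t₂ = 1.70000 − 0.15210·(1.70000 − 1.60000) / (0.15210 − (-1.54640)) = 1.70000 − (0.01521)/(1.69850) = 1.69105
f(1.69105) = -0.01354
t₃ = 1.69105 − (-0.01354)·(1.69105 − 1.70000) / (-0.01354 − 0.15210) = 1.69105 − (0.00012)/(-0.16564) = 1.69178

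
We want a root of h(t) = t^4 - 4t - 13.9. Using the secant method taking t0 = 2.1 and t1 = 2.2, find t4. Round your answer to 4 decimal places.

2.1809

h(2.1) = -2.851900, h(2.2) = 0.725600
t2 = 2.200000 − 0.725600·(2.200000 − 2.100000) / (0.725600 − (-2.851900)) = 2.200000 − (0.072560)/(3.577500) = 2.179718
h(2.179718) = -0.045262
t3 = 2.179718 − (-0.045262)·(2.179718 − 2.200000) / (-0.045262 − 0.725600) = 2.179718 − (0.000918)/(-0.770862) = 2.180909
h(2.180909) = -0.000652
t4 = 2.180909 − (-0.000652)·(2.180909 − 2.179718) / (-0.000652 − (-0.045262)) = 2.180909 − (-0.000001)/(0.044610) = 2.180926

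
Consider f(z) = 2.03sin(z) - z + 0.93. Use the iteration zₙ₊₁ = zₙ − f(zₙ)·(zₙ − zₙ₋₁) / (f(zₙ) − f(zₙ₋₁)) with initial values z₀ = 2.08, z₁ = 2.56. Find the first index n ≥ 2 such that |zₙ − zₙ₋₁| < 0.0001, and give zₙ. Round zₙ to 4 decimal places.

n = 5, zₙ = 2.3600

f(2.08) = 0.622460, f(2.56) = -0.514808
z₂ = 2.560000 − (-0.514808)·(0.480000)/(-1.137268) = 2.342718;  |Δ| = 0.217282
f(2.342718) = 0.041923
z₃ = 2.342718 − 0.041923·(-0.217282)/(0.556731) = 2.359080;  |Δ| = 0.016362
f(2.359080) = 0.002200
z₄ = 2.359080 − 0.002200·(0.016362)/(-0.039723) = 2.359986;  |Δ| = 0.000906
f(2.359986) = -0.000011
z₅ = 2.359986 − (-0.000011)·(0.000906)/(-0.002211) = 2.359981;  |Δ| = 0.000005
|z₅ − z₄| = 0.000005 < 0.0001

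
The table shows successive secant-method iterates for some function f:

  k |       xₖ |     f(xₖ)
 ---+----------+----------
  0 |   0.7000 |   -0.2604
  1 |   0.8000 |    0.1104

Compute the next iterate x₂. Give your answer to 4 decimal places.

0.7702

x₂ = 0.8000 − 0.1104·(0.8000 − 0.7000) / (0.1104 − (-0.2604))
   = 0.8000 − (0.011040)/(0.370800) = 0.770227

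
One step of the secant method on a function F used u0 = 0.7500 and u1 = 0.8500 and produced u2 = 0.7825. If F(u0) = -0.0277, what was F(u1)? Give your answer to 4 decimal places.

0.0575

The secant line through (0.7500, -0.0277) and (0.8500, F(u1)) crosses zero at u2 = 0.7825.
So (0.7500, -0.0277), (0.8500, F(u1)), (0.7825, 0) are collinear:
F(u1) = -0.0277 · (0.8500 − 0.7825) / (0.7500 − 0.7825) = -0.0277 · (0.067500)/(-0.032500) = 0.057531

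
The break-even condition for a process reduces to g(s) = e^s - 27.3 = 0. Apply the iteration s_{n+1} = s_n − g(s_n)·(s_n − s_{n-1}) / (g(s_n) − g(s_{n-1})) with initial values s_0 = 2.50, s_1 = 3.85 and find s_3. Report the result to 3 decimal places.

g(2.50) = -15.11751, g(3.85) = 19.69306
s_2 = 3.85000 − 19.69306·(3.85000 − 2.50000) / (19.69306 − (-15.11751)) = 3.85000 − (26.58564)/(34.81057) = 3.08628
g(3.08628) = -5.40459
s_3 = 3.08628 − (-5.40459)·(3.08628 − 3.85000) / (-5.40459 − 19.69306) = 3.08628 − (4.12761)/(-25.09766) = 3.25074

3.251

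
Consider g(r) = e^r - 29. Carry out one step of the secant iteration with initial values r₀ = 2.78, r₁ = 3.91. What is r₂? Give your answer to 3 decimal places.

g(2.78) = -12.88098, g(3.91) = 20.89895
r₂ = 3.91000 − 20.89895·(3.91000 − 2.78000) / (20.89895 − (-12.88098)) = 3.91000 − (23.61582)/(33.77993) = 3.21089

3.211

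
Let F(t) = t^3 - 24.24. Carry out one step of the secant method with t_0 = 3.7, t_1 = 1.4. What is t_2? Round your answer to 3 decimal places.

F(3.7) = 26.41300, F(1.4) = -21.49600
t_2 = 1.40000 − (-21.49600)·(1.40000 − 3.70000) / (-21.49600 − 26.41300) = 1.40000 − (49.44080)/(-47.90900) = 2.43197

2.432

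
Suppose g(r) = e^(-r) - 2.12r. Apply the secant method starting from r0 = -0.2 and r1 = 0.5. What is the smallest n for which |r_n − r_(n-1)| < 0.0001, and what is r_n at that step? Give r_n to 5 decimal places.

n = 5, r_n = 0.33681

g(-0.2) = 1.6454028, g(0.5) = -0.4534693
r2 = 0.5000000 − (-0.4534693)·(0.7000000)/(-2.0988721) = 0.3487623;  |Δ| = 0.1512377
g(0.3487623) = -0.0338153
r3 = 0.3487623 − (-0.0338153)·(-0.1512377)/(0.4196540) = 0.3365757;  |Δ| = 0.0121866
g(0.3365757) = 0.0006712
r4 = 0.3365757 − 0.0006712·(-0.0121866)/(0.0344866) = 0.3368129;  |Δ| = 0.0002372
g(0.3368129) = -0.0000010
r5 = 0.3368129 − (-0.0000010)·(0.0002372)/(-0.0006722) = 0.3368126;  |Δ| = 0.0000004
|r5 − r4| = 0.0000004 < 0.0001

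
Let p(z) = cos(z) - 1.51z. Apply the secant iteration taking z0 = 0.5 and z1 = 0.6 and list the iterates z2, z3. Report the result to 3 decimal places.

p(0.5) = 0.12258, p(0.6) = -0.08066
z2 = 0.60000 − (-0.08066)·(0.60000 − 0.50000) / (-0.08066 − 0.12258) = 0.60000 − (-0.00807)/(-0.20325) = 0.56031
p(0.56031) = 0.00102
z3 = 0.56031 − 0.00102·(0.56031 − 0.60000) / (0.00102 − (-0.08066)) = 0.56031 − (-0.00004)/(0.08168) = 0.56081

0.560, 0.561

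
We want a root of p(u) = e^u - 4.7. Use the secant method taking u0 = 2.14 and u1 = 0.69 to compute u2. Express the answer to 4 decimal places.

p(2.14) = 3.799438, p(0.69) = -2.706284
u2 = 0.690000 − (-2.706284)·(0.690000 − 2.140000) / (-2.706284 − 3.799438) = 0.690000 − (3.924112)/(-6.505722) = 1.293179

1.2932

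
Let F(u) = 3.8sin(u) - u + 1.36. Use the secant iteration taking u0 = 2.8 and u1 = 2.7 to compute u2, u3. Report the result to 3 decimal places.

F(2.8) = -0.16705, F(2.7) = 0.28404
u2 = 2.70000 − 0.28404·(2.70000 − 2.80000) / (0.28404 − (-0.16705)) = 2.70000 − (-0.02840)/(0.45109) = 2.76297
F(2.76297) = 0.00167
u3 = 2.76297 − 0.00167·(2.76297 − 2.70000) / (0.00167 − 0.28404) = 2.76297 − (0.00011)/(-0.28237) = 2.76334

2.763, 2.763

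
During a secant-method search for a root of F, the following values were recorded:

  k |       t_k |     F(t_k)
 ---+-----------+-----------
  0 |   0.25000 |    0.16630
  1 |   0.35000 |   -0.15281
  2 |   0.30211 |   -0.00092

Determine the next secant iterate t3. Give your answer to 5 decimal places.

0.30182

t3 = 0.30211 − (-0.00092)·(0.30211 − 0.35000) / (-0.00092 − (-0.15281))
   = 0.30211 − (0.0000441)/(0.1518900) = 0.3018199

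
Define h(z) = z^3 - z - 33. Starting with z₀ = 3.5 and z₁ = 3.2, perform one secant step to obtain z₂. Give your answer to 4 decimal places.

h(3.5) = 6.375000, h(3.2) = -3.432000
z₂ = 3.200000 − (-3.432000)·(3.200000 − 3.500000) / (-3.432000 − 6.375000) = 3.200000 − (1.029600)/(-9.807000) = 3.304986

3.3050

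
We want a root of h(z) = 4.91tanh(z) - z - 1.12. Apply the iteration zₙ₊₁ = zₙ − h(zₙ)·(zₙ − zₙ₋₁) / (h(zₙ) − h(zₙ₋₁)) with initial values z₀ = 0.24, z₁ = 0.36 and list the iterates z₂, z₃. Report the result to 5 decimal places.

0.29838, 0.29701

h(0.24) = -0.2037159, h(0.36) = 0.2150009
z₂ = 0.3600000 − 0.2150009·(0.3600000 − 0.2400000) / (0.2150009 − (-0.2037159)) = 0.3600000 − (0.0258001)/(0.4187168) = 0.2983829
h(0.2983829) = 0.0046925
z₃ = 0.2983829 − 0.0046925·(0.2983829 − 0.3600000) / (0.0046925 − 0.2150009) = 0.2983829 − (-0.0002891)/(-0.2103084) = 0.2970081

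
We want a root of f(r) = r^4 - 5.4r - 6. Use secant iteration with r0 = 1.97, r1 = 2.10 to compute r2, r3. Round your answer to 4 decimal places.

f(1.97) = -1.576615, f(2.10) = 2.108100
r2 = 2.100000 − 2.108100·(2.100000 − 1.970000) / (2.108100 − (-1.576615)) = 2.100000 − (0.274053)/(3.684715) = 2.025624
f(2.025624) = -0.102498
r3 = 2.025624 − (-0.102498)·(2.025624 − 2.100000) / (-0.102498 − 2.108100) = 2.025624 − (0.007623)/(-2.210598) = 2.029073

2.0256, 2.0291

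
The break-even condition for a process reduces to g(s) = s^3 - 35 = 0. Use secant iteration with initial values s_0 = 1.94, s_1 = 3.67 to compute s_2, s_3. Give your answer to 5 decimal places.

3.07741, 3.24846

g(1.94) = -27.6986160, g(3.67) = 14.4308630
s_2 = 3.6700000 − 14.4308630·(3.6700000 − 1.9400000) / (14.4308630 − (-27.6986160)) = 3.6700000 − (24.9653930)/(42.1294790) = 3.0774127
g(3.0774127) = -5.8554578
s_3 = 3.0774127 − (-5.8554578)·(3.0774127 − 3.6700000) / (-5.8554578 − 14.4308630) = 3.0774127 − (3.4698698)/(-20.2863208) = 3.2484575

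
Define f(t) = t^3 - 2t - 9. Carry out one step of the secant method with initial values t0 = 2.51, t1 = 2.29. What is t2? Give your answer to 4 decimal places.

f(2.51) = 1.793251, f(2.29) = -1.571011
t2 = 2.290000 − (-1.571011)·(2.290000 − 2.510000) / (-1.571011 − 1.793251) = 2.290000 − (0.345622)/(-3.364262) = 2.392734

2.3927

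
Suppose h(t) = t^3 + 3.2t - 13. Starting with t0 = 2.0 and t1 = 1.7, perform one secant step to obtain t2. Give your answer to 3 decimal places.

1.896

h(2.0) = 1.40000, h(1.7) = -2.64700
t2 = 1.70000 − (-2.64700)·(1.70000 − 2.00000) / (-2.64700 − 1.40000) = 1.70000 − (0.79410)/(-4.04700) = 1.89622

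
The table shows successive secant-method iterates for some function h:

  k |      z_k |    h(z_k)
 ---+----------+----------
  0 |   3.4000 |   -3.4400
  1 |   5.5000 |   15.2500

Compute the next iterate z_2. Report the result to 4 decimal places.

z_2 = 5.5000 − 15.2500·(5.5000 − 3.4000) / (15.2500 − (-3.4400))
   = 5.5000 − (32.025000)/(18.690000) = 3.786517

3.7865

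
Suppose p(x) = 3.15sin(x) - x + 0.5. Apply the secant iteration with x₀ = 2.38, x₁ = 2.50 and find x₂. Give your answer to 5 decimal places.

p(2.38) = 0.2937362, p(2.50) = -0.1148127
x₂ = 2.5000000 − (-0.1148127)·(2.5000000 − 2.3800000) / (-0.1148127 − 0.2937362) = 2.5000000 − (-0.0137775)/(-0.4085489) = 2.4662769

2.46628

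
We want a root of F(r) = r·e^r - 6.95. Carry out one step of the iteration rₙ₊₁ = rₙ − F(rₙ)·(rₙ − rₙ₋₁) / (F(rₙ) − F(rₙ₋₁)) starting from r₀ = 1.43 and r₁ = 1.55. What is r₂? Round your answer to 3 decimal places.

1.518

F(1.43) = -0.97446, F(1.55) = 0.35278
r₂ = 1.55000 − 0.35278·(1.55000 − 1.43000) / (0.35278 − (-0.97446)) = 1.55000 − (0.04233)/(1.32724) = 1.51810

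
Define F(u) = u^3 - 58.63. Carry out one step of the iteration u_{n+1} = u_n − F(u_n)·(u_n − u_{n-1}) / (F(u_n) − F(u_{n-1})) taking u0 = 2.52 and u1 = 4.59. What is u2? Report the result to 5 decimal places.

3.61341

F(2.52) = -42.6269920, F(4.59) = 38.0725790
u2 = 4.5900000 − 38.0725790·(4.5900000 − 2.5200000) / (38.0725790 − (-42.6269920)) = 4.5900000 − (78.8102385)/(80.6995710) = 3.6134119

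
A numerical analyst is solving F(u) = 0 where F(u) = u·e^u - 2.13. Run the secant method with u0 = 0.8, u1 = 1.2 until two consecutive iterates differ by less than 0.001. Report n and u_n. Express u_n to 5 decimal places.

F(0.8) = -0.3495673, F(1.2) = 1.8541403
u2 = 1.2000000 − 1.8541403·(0.4000000)/(2.2037076) = 0.8634508;  |Δ| = 0.3365492
F(0.8634508) = -0.0824738
u3 = 0.8634508 − (-0.0824738)·(-0.3365492)/(-1.9366141) = 0.8777832;  |Δ| = 0.0143325
F(0.8777832) = -0.0184387
u4 = 0.8777832 − (-0.0184387)·(0.0143325)/(0.0640351) = 0.8819102;  |Δ| = 0.0041270
F(0.8819102) = 0.0002625
u5 = 0.8819102 − 0.0002625·(0.0041270)/(0.0187012) = 0.8818523;  |Δ| = 0.0000579
|u5 − u4| = 0.0000579 < 0.001

n = 5, u_n = 0.88185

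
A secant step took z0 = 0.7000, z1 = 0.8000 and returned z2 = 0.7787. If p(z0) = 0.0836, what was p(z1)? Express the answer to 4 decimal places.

The secant line through (0.7000, 0.0836) and (0.8000, p(z1)) crosses zero at z2 = 0.7787.
So (0.7000, 0.0836), (0.8000, p(z1)), (0.7787, 0) are collinear:
p(z1) = 0.0836 · (0.8000 − 0.7787) / (0.7000 − 0.7787) = 0.0836 · (0.021300)/(-0.078700) = -0.022626

-0.0226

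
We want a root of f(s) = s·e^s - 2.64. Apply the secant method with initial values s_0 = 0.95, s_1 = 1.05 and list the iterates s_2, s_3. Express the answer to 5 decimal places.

0.98374, 0.98536

f(0.95) = -0.1835758, f(1.05) = 0.3605337
s_2 = 1.0500000 − 0.3605337·(1.0500000 − 0.9500000) / (0.3605337 − (-0.1835758)) = 1.0500000 − (0.0360534)/(0.5441095) = 0.9837388
f(0.9837388) = -0.0090530
s_3 = 0.9837388 − (-0.0090530)·(0.9837388 − 1.0500000) / (-0.0090530 − 0.3605337) = 0.9837388 − (0.0005999)/(-0.3695867) = 0.9853618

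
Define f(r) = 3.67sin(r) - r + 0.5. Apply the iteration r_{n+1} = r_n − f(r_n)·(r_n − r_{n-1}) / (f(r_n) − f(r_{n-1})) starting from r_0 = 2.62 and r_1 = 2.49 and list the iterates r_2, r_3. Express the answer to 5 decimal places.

2.54813, 2.54920

f(2.62) = -0.2913798, f(2.49) = 0.2356844
r_2 = 2.4900000 − 0.2356844·(2.4900000 − 2.6200000) / (0.2356844 − (-0.2913798)) = 2.4900000 − (-0.0306390)/(0.5270642) = 2.5481314
f(2.5481314) = 0.0042566
r_3 = 2.5481314 − 0.0042566·(2.5481314 − 2.4900000) / (0.0042566 − 0.2356844) = 2.5481314 − (0.0002474)/(-0.2314278) = 2.5492006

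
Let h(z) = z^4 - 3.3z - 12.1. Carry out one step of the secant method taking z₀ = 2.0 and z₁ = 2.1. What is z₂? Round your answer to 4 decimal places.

2.0866

h(2.0) = -2.700000, h(2.1) = 0.418100
z₂ = 2.100000 − 0.418100·(2.100000 − 2.000000) / (0.418100 − (-2.700000)) = 2.100000 − (0.041810)/(3.118100) = 2.086591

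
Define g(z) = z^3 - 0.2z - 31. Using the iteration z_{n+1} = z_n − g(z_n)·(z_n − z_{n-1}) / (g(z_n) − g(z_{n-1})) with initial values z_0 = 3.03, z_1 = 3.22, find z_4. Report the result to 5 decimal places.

3.16260

g(3.03) = -3.7878730, g(3.22) = 1.7422480
z_2 = 3.2200000 − 1.7422480·(3.2200000 − 3.0300000) / (1.7422480 − (-3.7878730)) = 3.2200000 − (0.3310271)/(5.5301210) = 3.1601411
g(3.1601411) = -0.0733060
z_3 = 3.1601411 − (-0.0733060)·(3.1601411 − 3.2200000) / (-0.0733060 − 1.7422480) = 3.1601411 − (0.0043880)/(-1.8155540) = 3.1625580
g(3.1625580) = -0.0013248
z_4 = 3.1625580 − (-0.0013248)·(3.1625580 − 3.1601411) / (-0.0013248 − (-0.0733060)) = 3.1625580 − (-0.0000032)/(0.0719812) = 3.1626025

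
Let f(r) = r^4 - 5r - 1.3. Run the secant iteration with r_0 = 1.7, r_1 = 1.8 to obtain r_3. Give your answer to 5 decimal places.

1.78908

f(1.7) = -1.4479000, f(1.8) = 0.1976000
r_2 = 1.8000000 − 0.1976000·(1.8000000 − 1.7000000) / (0.1976000 − (-1.4479000)) = 1.8000000 − (0.0197600)/(1.6455000) = 1.7879915
f(1.7879915) = -0.0197011
r_3 = 1.7879915 − (-0.0197011)·(1.7879915 − 1.8000000) / (-0.0197011 − 0.1976000) = 1.7879915 − (0.0002366)/(-0.2173011) = 1.7890802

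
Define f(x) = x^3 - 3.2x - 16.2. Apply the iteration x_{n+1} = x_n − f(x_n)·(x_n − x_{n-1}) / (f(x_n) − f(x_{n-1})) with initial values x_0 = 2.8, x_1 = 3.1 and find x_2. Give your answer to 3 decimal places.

2.940

f(2.8) = -3.20800, f(3.1) = 3.67100
x_2 = 3.10000 − 3.67100·(3.10000 − 2.80000) / (3.67100 − (-3.20800)) = 3.10000 − (1.10130)/(6.87900) = 2.93990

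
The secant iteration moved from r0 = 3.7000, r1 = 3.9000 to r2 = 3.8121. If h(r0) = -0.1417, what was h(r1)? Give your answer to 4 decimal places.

The secant line through (3.7000, -0.1417) and (3.9000, h(r1)) crosses zero at r2 = 3.8121.
So (3.7000, -0.1417), (3.9000, h(r1)), (3.8121, 0) are collinear:
h(r1) = -0.1417 · (3.9000 − 3.8121) / (3.7000 − 3.8121) = -0.1417 · (0.087900)/(-0.112100) = 0.111110

0.1111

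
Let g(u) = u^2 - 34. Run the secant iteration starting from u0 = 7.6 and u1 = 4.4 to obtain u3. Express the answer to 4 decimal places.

5.8611

g(7.6) = 23.760000, g(4.4) = -14.640000
u2 = 4.400000 − (-14.640000)·(4.400000 − 7.600000) / (-14.640000 − 23.760000) = 4.400000 − (46.848000)/(-38.400000) = 5.620000
g(5.620000) = -2.415600
u3 = 5.620000 − (-2.415600)·(5.620000 − 4.400000) / (-2.415600 − (-14.640000)) = 5.620000 − (-2.947032)/(12.224400) = 5.861078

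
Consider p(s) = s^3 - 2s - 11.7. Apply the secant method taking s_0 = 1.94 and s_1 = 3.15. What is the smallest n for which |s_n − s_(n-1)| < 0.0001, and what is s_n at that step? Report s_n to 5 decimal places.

n = 6, s_n = 2.56242

p(1.94) = -8.2786160, p(3.15) = 13.2558750
s_2 = 3.1500000 − 13.2558750·(1.2100000)/(21.5344910) = 2.4051666;  |Δ| = 0.7448334
p(2.4051666) = -2.5968624
s_3 = 2.4051666 − (-2.5968624)·(-0.7448334)/(-15.8527374) = 2.5271789;  |Δ| = 0.1220124
p(2.5271789) = -0.6141925
s_4 = 2.5271789 − (-0.6141925)·(0.1220124)/(1.9826699) = 2.5649760;  |Δ| = 0.0377971
p(2.5649760) = 0.0452863
s_5 = 2.5649760 − 0.0452863·(0.0377971)/(0.6594788) = 2.5623805;  |Δ| = 0.0025955
p(2.5623805) = -0.0006994
s_6 = 2.5623805 − (-0.0006994)·(-0.0025955)/(-0.0459856) = 2.5624199;  |Δ| = 0.0000395
|s_6 − s_5| = 0.0000395 < 0.0001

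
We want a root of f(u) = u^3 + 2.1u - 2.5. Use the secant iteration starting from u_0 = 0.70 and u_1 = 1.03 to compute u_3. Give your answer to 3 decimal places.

f(0.70) = -0.68700, f(1.03) = 0.75573
u_2 = 1.03000 − 0.75573·(1.03000 − 0.70000) / (0.75573 − (-0.68700)) = 1.03000 − (0.24939)/(1.44273) = 0.85714
f(0.85714) = -0.07028
u_3 = 0.85714 − (-0.07028)·(0.85714 − 1.03000) / (-0.07028 − 0.75573) = 0.85714 − (0.01215)/(-0.82600) = 0.87185

0.872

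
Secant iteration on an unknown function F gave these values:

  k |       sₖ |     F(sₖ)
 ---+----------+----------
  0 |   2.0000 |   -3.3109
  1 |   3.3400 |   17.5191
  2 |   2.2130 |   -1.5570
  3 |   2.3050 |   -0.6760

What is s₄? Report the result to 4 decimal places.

2.3756

s₄ = 2.3050 − (-0.6760)·(2.3050 − 2.2130) / (-0.6760 − (-1.5570))
   = 2.3050 − (-0.062192)/(0.881000) = 2.375593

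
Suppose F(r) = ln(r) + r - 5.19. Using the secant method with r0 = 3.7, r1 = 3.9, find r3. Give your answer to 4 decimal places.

3.8436

F(3.7) = -0.181667, F(3.9) = 0.070977
r2 = 3.900000 − 0.070977·(3.900000 − 3.700000) / (0.070977 − (-0.181667)) = 3.900000 − (0.014195)/(0.252644) = 3.843813
F(3.843813) = 0.000278
r3 = 3.843813 − 0.000278·(3.843813 − 3.900000) / (0.000278 − 0.070977) = 3.843813 − (-0.000016)/(-0.070699) = 3.843592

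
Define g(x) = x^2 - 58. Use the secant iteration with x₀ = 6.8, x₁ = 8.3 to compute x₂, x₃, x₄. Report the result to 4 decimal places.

g(6.8) = -11.760000, g(8.3) = 10.890000
x₂ = 8.300000 − 10.890000·(8.300000 − 6.800000) / (10.890000 − (-11.760000)) = 8.300000 − (16.335000)/(22.650000) = 7.578808
g(7.578808) = -0.561670
x₃ = 7.578808 − (-0.561670)·(7.578808 − 8.300000) / (-0.561670 − 10.890000) = 7.578808 − (0.405072)/(-11.451670) = 7.614180
g(7.614180) = -0.024259
x₄ = 7.614180 − (-0.024259)·(7.614180 − 7.578808) / (-0.024259 − (-0.561670)) = 7.614180 − (-0.000858)/(0.537411) = 7.615777

7.5788, 7.6142, 7.6158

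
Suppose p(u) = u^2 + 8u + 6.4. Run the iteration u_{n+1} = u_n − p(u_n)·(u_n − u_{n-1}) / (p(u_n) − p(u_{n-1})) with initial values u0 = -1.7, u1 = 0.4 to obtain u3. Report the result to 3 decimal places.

p(-1.7) = -4.31000, p(0.4) = 9.76000
u2 = 0.40000 − 9.76000·(0.40000 − (-1.70000)) / (9.76000 − (-4.31000)) = 0.40000 − (20.49600)/(14.07000) = -1.05672
p(-1.05672) = -0.93708
u3 = -1.05672 − (-0.93708)·(-1.05672 − 0.40000) / (-0.93708 − 9.76000) = -1.05672 − (1.36506)/(-10.69708) = -0.92911

-0.929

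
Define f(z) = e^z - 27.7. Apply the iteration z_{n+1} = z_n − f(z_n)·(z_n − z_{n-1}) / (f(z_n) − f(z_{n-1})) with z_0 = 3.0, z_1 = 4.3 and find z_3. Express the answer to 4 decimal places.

3.2644

f(3.0) = -7.614463, f(4.3) = 45.999794
z_2 = 4.300000 − 45.999794·(4.300000 − 3.000000) / (45.999794 − (-7.614463)) = 4.300000 − (59.799732)/(53.614257) = 3.184630
f(3.184630) = -3.541651
z_3 = 3.184630 − (-3.541651)·(3.184630 − 4.300000) / (-3.541651 − 45.999794) = 3.184630 − (3.950251)/(-49.541445) = 3.264366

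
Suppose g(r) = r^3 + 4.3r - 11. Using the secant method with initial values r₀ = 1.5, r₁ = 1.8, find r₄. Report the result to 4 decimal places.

1.6020

g(1.5) = -1.175000, g(1.8) = 2.572000
r₂ = 1.800000 − 2.572000·(1.800000 − 1.500000) / (2.572000 − (-1.175000)) = 1.800000 − (0.771600)/(3.747000) = 1.594075
g(1.594075) = -0.094810
r₃ = 1.594075 − (-0.094810)·(1.594075 − 1.800000) / (-0.094810 − 2.572000) = 1.594075 − (0.019524)/(-2.666810) = 1.601396
g(1.601396) = -0.007263
r₄ = 1.601396 − (-0.007263)·(1.601396 − 1.594075) / (-0.007263 − (-0.094810)) = 1.601396 − (-0.000053)/(0.087547) = 1.602004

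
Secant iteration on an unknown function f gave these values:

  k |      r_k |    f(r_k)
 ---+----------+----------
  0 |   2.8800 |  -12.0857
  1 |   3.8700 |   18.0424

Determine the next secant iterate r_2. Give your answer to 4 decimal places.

3.2771

r_2 = 3.8700 − 18.0424·(3.8700 − 2.8800) / (18.0424 − (-12.0857))
   = 3.8700 − (17.861976)/(30.128100) = 3.277132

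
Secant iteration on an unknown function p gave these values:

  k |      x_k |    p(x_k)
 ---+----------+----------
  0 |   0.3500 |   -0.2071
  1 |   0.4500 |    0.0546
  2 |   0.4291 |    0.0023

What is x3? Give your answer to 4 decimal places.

0.4282

x3 = 0.4291 − 0.0023·(0.4291 − 0.4500) / (0.0023 − 0.0546)
   = 0.4291 − (-0.000048)/(-0.052300) = 0.428181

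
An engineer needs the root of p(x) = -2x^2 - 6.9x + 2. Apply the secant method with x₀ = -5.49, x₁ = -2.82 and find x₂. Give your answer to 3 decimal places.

-3.391

p(-5.49) = -20.39920, p(-2.82) = 5.55320
x₂ = -2.82000 − 5.55320·(-2.82000 − (-5.49000)) / (5.55320 − (-20.39920)) = -2.82000 − (14.82704)/(25.95240) = -3.39132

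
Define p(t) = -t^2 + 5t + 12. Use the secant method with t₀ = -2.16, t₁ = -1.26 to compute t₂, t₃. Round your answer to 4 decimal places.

-1.7484, -1.7735

p(-2.16) = -3.465600, p(-1.26) = 4.112400
t₂ = -1.260000 − 4.112400·(-1.260000 − (-2.160000)) / (4.112400 − (-3.465600)) = -1.260000 − (3.701160)/(7.578000) = -1.748409
p(-1.748409) = 0.201025
t₃ = -1.748409 − 0.201025·(-1.748409 − (-1.260000)) / (0.201025 − 4.112400) = -1.748409 − (-0.098182)/(-3.911375) = -1.773510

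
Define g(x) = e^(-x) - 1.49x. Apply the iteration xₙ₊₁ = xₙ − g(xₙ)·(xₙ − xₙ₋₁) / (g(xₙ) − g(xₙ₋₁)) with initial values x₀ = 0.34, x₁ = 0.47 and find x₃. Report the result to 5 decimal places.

g(0.34) = 0.2051703, g(0.47) = -0.0752977
x₂ = 0.4700000 − (-0.0752977)·(0.4700000 − 0.3400000) / (-0.0752977 − 0.2051703) = 0.4700000 − (-0.0097887)/(-0.2804681) = 0.4350987
g(0.4350987) = -0.0010962
x₃ = 0.4350987 − (-0.0010962)·(0.4350987 − 0.4700000) / (-0.0010962 − (-0.0752977)) = 0.4350987 − (0.0000383)/(0.0742015) = 0.4345831

0.43458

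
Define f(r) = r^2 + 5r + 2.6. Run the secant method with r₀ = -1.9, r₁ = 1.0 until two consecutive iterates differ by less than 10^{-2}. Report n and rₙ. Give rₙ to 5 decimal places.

f(-1.9) = -3.2900000, f(1.0) = 8.6000000
r₂ = 1.0000000 − 8.6000000·(2.9000000)/(11.8900000) = -1.0975610;  |Δ| = 2.0975610
f(-1.0975610) = -1.6831648
r₃ = -1.0975610 − (-1.6831648)·(-2.0975610)/(-10.2831648) = -0.7542289;  |Δ| = 0.3433321
f(-0.7542289) = -0.6022831
r₄ = -0.7542289 − (-0.6022831)·(0.3433321)/(1.0808817) = -0.5629192;  |Δ| = 0.1913097
f(-0.5629192) = 0.1022822
r₅ = -0.5629192 − 0.1022822·(0.1913097)/(0.7045653) = -0.5906917;  |Δ| = 0.0277725
f(-0.5906917) = -0.0045418
r₆ = -0.5906917 − (-0.0045418)·(-0.0277725)/(-0.1068240) = -0.5895109;  |Δ| = 0.0011808
|r₆ − r₅| = 0.0011808 < 10^{-2}

n = 6, rₙ = -0.58951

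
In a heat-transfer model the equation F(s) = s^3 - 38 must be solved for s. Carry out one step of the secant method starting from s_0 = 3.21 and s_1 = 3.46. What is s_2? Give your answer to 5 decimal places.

F(3.21) = -4.9238390, F(3.46) = 3.4217360
s_2 = 3.4600000 − 3.4217360·(3.4600000 − 3.2100000) / (3.4217360 − (-4.9238390)) = 3.4600000 − (0.8554340)/(8.3455750) = 3.3574985

3.35750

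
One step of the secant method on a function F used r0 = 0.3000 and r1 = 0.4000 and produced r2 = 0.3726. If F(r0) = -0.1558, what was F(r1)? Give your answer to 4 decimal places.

0.0588

The secant line through (0.3000, -0.1558) and (0.4000, F(r1)) crosses zero at r2 = 0.3726.
So (0.3000, -0.1558), (0.4000, F(r1)), (0.3726, 0) are collinear:
F(r1) = -0.1558 · (0.4000 − 0.3726) / (0.3000 − 0.3726) = -0.1558 · (0.027400)/(-0.072600) = 0.058801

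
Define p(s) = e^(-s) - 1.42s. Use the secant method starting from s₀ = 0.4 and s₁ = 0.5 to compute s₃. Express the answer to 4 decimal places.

p(0.4) = 0.102320, p(0.5) = -0.103469
s₂ = 0.500000 − (-0.103469)·(0.500000 − 0.400000) / (-0.103469 − 0.102320) = 0.500000 − (-0.010347)/(-0.205789) = 0.449721
p(0.449721) = -0.000797
s₃ = 0.449721 − (-0.000797)·(0.449721 − 0.500000) / (-0.000797 − (-0.103469)) = 0.449721 − (0.000040)/(0.102672) = 0.449330

0.4493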